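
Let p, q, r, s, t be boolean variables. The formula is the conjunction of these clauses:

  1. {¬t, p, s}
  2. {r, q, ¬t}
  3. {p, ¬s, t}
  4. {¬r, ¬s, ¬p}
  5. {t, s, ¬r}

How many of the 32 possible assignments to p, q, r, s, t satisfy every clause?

13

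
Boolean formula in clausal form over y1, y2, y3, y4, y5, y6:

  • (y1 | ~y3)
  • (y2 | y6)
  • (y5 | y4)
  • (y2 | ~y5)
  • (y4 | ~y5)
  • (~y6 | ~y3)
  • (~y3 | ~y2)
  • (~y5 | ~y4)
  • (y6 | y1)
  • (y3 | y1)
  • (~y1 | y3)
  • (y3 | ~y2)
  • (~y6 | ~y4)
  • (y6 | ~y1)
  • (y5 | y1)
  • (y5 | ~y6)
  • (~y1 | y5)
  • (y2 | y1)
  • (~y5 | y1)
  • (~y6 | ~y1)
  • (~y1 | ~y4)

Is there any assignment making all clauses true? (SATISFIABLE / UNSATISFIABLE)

y1 = True:
  propagation gives y3=True, y6=False; an empty clause results — contradiction.
y1 = False:
  propagation gives y3=False; an empty clause results — contradiction.
Every branch closes, so no satisfying assignment exists.

UNSATISFIABLE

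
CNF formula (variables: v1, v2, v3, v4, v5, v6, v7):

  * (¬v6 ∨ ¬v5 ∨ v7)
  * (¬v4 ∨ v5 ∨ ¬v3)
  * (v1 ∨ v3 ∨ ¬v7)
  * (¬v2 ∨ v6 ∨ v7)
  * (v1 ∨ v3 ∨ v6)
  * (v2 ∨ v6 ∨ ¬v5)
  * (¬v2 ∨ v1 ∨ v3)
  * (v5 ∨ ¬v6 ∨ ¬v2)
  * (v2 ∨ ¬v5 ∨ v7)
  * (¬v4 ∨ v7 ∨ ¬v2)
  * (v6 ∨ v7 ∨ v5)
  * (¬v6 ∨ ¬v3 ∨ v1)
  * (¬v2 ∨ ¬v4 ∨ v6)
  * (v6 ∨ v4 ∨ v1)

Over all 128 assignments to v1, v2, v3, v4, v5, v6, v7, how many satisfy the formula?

Split on v6, then v2.
  v6=T, v2=T: remaining (v1,v3,v4,v5,v7) ∈ {(T,F,F,T,T); (T,F,T,T,T); (T,T,F,T,T); (T,T,T,T,T)} — 4.
  v6=T, v2=F: 12 of the 32 assignments to (v1,v3,v4,v5,v7) work.
  v6=F, v2=T: remaining (v1,v3,v4,v5,v7) ∈ {(T,F,F,F,T); (T,F,F,T,T); (T,T,F,F,T); (T,T,F,T,T)} — 4.
  v6=F, v2=F: remaining (v1,v3,v4,v5,v7) ∈ {(T,F,F,F,T); (T,F,T,F,T); (T,T,F,F,T)} — 3.
Total: 4 + 12 + 4 + 3 = 23.

23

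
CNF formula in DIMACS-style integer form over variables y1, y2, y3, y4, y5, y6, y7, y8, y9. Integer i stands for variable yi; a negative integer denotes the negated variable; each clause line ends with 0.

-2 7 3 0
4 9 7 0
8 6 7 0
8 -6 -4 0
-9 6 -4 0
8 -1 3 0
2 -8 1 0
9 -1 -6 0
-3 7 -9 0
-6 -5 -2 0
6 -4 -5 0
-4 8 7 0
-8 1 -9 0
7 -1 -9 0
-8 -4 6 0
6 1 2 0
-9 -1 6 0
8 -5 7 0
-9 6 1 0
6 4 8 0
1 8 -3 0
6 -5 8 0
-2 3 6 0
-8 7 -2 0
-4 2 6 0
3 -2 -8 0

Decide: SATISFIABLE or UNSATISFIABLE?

SATISFIABLE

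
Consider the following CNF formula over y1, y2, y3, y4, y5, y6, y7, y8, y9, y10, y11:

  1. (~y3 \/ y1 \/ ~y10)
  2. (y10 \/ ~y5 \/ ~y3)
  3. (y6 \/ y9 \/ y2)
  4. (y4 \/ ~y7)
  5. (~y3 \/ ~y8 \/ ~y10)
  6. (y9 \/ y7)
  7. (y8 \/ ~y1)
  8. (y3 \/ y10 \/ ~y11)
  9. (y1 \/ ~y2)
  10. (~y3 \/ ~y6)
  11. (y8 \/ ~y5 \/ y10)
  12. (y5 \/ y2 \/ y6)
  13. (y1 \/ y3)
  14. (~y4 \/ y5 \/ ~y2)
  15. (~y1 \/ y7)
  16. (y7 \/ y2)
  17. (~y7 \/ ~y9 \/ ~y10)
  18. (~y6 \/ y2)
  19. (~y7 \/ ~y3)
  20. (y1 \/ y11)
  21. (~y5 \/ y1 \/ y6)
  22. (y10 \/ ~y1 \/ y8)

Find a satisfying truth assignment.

y1=True, y2=True, y3=False, y4=True, y5=True, y6=False, y7=True, y8=True, y9=True, y10=False, y11=False

Check each clause:
  1. (~y3 \/ ~y10 \/ y1) — y1 is true.
  2. (~y3 \/ ~y5 \/ y10) — ~y3 is true.
  3. (y9 \/ y2 \/ y6) — y9 is true.
  4. (~y7 \/ y4) — y4 is true.
  5. (~y3 \/ ~y10 \/ ~y8) — ~y3 is true.
  6. (y9 \/ y7) — y9 is true.
  7. (y8 \/ ~y1) — y8 is true.
  8. (y3 \/ ~y11 \/ y10) — ~y11 is true.
  9. (~y2 \/ y1) — y1 is true.
  10. (~y6 \/ ~y3) — ~y6 is true.
  11. (y10 \/ y8 \/ ~y5) — y8 is true.
  12. (y2 \/ y6 \/ y5) — y2 is true.
  13. (y3 \/ y1) — y1 is true.
  14. (~y2 \/ y5 \/ ~y4) — y5 is true.
  15. (y7 \/ ~y1) — y7 is true.
  16. (y7 \/ y2) — y2 is true.
  17. (~y7 \/ ~y10 \/ ~y9) — ~y10 is true.
  18. (~y6 \/ y2) — ~y6 is true.
  19. (~y3 \/ ~y7) — ~y3 is true.
  20. (y11 \/ y1) — y1 is true.
  21. (y6 \/ y1 \/ ~y5) — y1 is true.
  22. (~y1 \/ y8 \/ y10) — y8 is true.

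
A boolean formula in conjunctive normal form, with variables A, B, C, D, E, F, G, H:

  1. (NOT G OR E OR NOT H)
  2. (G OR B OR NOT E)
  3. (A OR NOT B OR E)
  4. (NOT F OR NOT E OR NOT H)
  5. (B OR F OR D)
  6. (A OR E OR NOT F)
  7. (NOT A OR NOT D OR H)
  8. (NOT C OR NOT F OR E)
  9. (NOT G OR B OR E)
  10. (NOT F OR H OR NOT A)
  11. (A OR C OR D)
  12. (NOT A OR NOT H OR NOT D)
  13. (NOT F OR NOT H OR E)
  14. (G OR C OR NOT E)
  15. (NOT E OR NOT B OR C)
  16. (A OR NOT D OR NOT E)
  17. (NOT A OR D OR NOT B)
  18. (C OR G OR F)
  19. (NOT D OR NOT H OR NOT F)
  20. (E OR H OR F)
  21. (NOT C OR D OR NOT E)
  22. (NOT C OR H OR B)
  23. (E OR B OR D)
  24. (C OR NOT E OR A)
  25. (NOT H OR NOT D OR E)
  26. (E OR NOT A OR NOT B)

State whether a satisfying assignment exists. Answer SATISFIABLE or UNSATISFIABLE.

E = True:
  D = True:
    propagation gives A=True, H=True; an empty clause results — contradiction.
  D = False:
    propagation gives C=False, A=True, G=True, B=False; an empty clause results — contradiction.
E = False:
  H = True:
    propagation gives G=False, F=False, C=True, D=False; an empty clause results — contradiction.
  H = False:
    propagation gives F=True, A=True; an empty clause results — contradiction.
Every branch closes, so no satisfying assignment exists.

UNSATISFIABLE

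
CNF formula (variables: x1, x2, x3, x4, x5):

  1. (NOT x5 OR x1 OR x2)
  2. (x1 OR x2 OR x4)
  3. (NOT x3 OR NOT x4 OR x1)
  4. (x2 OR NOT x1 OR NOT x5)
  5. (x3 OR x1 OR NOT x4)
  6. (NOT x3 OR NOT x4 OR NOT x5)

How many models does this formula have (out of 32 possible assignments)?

15

Split on x1, then x4.
  x1=T, x4=T: 5 of the 8 assignments to (x2,x3,x5) work.
  x1=T, x4=F: x3 free; 3 ways for (x2,x5) × 2^1 = 6.
  x1=F, x4=T: a clause becomes empty — 0.
  x1=F, x4=F: remaining (x2,x3,x5) ∈ {(T,F,F); (T,F,T); (T,T,F); (T,T,T)} — 4.
Total: 5 + 6 + 0 + 4 = 15.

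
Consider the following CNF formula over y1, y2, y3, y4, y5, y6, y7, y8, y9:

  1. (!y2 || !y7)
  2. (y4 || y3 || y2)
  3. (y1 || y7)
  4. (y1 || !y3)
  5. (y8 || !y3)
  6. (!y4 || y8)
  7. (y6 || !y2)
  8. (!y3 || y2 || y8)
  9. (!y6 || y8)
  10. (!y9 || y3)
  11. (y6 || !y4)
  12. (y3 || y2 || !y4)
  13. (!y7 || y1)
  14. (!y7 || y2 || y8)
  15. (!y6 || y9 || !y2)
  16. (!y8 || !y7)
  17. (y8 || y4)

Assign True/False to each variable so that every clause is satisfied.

y1=True, y2=False, y3=True, y4=False, y5=True, y6=True, y7=False, y8=True, y9=False

Pure literal: y1 appears only positively; assign y1 = True.
Set y2 = False and propagate.
For the remaining variables, y3 = True, y4 = False, y5 = True, y6 = True, y7 = False, y8 = True, y9 = False works.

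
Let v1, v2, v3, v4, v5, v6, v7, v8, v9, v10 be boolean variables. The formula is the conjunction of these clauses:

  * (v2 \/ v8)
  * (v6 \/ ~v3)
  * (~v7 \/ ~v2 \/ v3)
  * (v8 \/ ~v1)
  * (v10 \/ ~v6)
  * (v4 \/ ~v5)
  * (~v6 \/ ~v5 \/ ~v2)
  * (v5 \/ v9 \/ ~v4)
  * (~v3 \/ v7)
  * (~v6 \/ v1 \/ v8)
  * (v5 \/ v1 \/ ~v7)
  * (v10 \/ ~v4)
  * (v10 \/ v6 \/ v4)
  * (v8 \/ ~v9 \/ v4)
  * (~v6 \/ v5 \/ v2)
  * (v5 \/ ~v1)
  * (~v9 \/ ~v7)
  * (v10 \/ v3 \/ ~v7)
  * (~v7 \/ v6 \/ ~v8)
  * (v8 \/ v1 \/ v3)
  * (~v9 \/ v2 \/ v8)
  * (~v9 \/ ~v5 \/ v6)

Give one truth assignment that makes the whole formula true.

v1=True, v2=False, v3=False, v4=True, v5=True, v6=True, v7=False, v8=True, v9=False, v10=True

Check each clause:
  1. (v2 \/ v8) — v8 is true.
  2. (v6 \/ ~v3) — ~v3 is true.
  3. (~v2 \/ v3 \/ ~v7) — ~v7 is true.
  4. (~v1 \/ v8) — v8 is true.
  5. (v10 \/ ~v6) — v10 is true.
  6. (v4 \/ ~v5) — v4 is true.
  7. (~v5 \/ ~v2 \/ ~v6) — ~v2 is true.
  8. (~v4 \/ v5 \/ v9) — v5 is true.
  9. (v7 \/ ~v3) — ~v3 is true.
  10. (v8 \/ v1 \/ ~v6) — v8 is true.
  11. (v1 \/ v5 \/ ~v7) — ~v7 is true.
  12. (~v4 \/ v10) — v10 is true.
  13. (v4 \/ v6 \/ v10) — v10 is true.
  14. (v8 \/ ~v9 \/ v4) — v8 is true.
  15. (~v6 \/ v5 \/ v2) — v5 is true.
  16. (v5 \/ ~v1) — v5 is true.
  17. (~v7 \/ ~v9) — ~v7 is true.
  18. (v10 \/ v3 \/ ~v7) — ~v7 is true.
  19. (v6 \/ ~v7 \/ ~v8) — ~v7 is true.
  20. (v1 \/ v3 \/ v8) — v8 is true.
  21. (v8 \/ ~v9 \/ v2) — v8 is true.
  22. (~v5 \/ ~v9 \/ v6) — v6 is true.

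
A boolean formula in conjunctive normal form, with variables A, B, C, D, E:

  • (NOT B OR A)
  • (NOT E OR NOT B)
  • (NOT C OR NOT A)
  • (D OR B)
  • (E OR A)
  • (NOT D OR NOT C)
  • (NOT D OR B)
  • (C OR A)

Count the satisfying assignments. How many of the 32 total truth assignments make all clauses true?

2

The models are:
  A=1 B=1 C=0 D=0 E=0
  A=1 B=1 C=0 D=1 E=0
Count: 2.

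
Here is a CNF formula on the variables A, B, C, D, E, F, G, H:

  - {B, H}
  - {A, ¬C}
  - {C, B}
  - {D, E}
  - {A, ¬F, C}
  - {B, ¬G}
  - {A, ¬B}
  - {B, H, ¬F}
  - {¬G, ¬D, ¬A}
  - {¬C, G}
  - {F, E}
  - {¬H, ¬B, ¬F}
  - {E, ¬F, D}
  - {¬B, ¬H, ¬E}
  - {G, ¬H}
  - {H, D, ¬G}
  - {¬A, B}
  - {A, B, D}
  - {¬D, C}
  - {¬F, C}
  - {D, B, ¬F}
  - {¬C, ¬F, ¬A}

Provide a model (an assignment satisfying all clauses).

A=True  B=True  C=False  D=False  E=True  F=False  G=False  H=False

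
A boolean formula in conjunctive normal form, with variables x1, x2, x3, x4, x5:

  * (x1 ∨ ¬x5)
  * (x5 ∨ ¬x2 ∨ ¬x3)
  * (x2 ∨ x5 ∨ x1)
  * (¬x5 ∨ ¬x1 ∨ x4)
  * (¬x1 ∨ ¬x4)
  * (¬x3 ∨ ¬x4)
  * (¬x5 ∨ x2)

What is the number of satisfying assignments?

5

Satisfying assignments:
  x1=0 x2=1 x3=0 x4=0 x5=0
  x1=0 x2=1 x3=0 x4=1 x5=0
  x1=1 x2=0 x3=0 x4=0 x5=0
  x1=1 x2=0 x3=1 x4=0 x5=0
  x1=1 x2=1 x3=0 x4=0 x5=0
Count: 5.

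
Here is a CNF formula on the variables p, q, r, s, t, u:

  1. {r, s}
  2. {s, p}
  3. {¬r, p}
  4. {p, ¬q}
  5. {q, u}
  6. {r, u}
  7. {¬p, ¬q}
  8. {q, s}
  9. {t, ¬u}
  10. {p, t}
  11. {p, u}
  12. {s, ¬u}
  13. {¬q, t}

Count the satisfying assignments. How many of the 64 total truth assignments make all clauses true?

3

Satisfying assignments:
  p=0 q=0 r=0 s=1 t=1 u=1
  p=1 q=0 r=0 s=1 t=1 u=1
  p=1 q=0 r=1 s=1 t=1 u=1
That's 3 in total.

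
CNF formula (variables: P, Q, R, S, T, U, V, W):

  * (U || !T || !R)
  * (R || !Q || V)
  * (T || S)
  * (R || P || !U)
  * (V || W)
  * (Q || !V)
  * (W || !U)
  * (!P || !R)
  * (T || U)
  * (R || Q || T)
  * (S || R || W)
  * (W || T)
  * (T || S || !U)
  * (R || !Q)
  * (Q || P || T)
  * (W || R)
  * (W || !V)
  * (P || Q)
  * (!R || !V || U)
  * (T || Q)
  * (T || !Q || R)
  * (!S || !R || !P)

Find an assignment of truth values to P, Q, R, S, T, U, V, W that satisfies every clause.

W occurs only positively in the remaining clauses — set W = True.
Try P = False.
  then Q is forced to True.
  then R is forced to True.
Try S = False.
  then T is forced to True.
  then U is forced to True.
V is now unconstrained; take V = False.
Every clause has at least one true literal under this assignment.
Check each clause:
  1. (!R || !T || U) — U is true.
  2. (!Q || R || V) — R is true.
  3. (T || S) — T is true.
  4. (P || !U || R) — R is true.
  5. (W || V) — W is true.
  6. (Q || !V) — !V is true.
  7. (W || !U) — W is true.
  8. (!R || !P) — !P is true.
  9. (T || U) — T is true.
  10. (T || Q || R) — Q is true.
  11. (R || W || S) — W is true.
  12. (W || T) — W is true.
  13. (T || S || !U) — T is true.
  14. (!Q || R) — R is true.
  15. (T || P || Q) — Q is true.
  16. (W || R) — W is true.
  17. (W || !V) — W is true.
  18. (P || Q) — Q is true.
  19. (!V || U || !R) — !V is true.
  20. (Q || T) — Q is true.
  21. (!Q || R || T) — R is true.
  22. (!R || !S || !P) — !S is true.

P=F  Q=T  R=T  S=F  T=T  U=T  V=F  W=T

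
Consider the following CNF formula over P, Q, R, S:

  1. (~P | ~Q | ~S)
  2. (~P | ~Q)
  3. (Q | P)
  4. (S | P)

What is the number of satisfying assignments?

Satisfying assignments:
  P=0 Q=1 R=0 S=1
  P=0 Q=1 R=1 S=1
  P=1 Q=0 R=0 S=0
  P=1 Q=0 R=0 S=1
  P=1 Q=0 R=1 S=0
  P=1 Q=0 R=1 S=1
That's 6 in total.

6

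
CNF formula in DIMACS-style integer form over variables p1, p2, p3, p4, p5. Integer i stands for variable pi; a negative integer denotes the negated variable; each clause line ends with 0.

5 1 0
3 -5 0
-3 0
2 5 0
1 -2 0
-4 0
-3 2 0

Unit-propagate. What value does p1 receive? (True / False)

True

Unit clause (~p3) sets p3 = False.
In (~p5 \/ p3), p3 is now false; ~p5 must hold, so p5 = False.
In (p5 \/ p1), p5 is now false; p1 must hold, so p1 = True.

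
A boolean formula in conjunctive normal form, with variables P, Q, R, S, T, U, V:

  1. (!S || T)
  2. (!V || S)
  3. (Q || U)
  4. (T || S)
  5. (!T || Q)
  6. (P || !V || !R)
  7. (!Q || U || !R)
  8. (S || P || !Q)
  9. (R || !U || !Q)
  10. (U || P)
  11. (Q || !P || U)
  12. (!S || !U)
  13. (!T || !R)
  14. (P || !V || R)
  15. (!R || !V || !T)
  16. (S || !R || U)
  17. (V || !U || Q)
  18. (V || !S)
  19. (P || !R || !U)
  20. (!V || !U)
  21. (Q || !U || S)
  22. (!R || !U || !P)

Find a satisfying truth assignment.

Try P = True.
For the remaining variables, Q = True, R = False, S = False, T = True, U = False, V = False works.
Every clause has at least one true literal under this assignment.

P=1, Q=1, R=0, S=0, T=1, U=0, V=0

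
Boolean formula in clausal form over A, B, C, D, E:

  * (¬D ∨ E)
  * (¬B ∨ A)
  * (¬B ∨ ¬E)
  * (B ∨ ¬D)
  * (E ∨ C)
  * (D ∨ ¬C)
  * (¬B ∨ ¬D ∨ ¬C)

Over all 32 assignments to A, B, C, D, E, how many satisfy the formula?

The models are:
  A=0 B=0 C=0 D=0 E=1
  A=1 B=0 C=0 D=0 E=1
That's 2 in total.

2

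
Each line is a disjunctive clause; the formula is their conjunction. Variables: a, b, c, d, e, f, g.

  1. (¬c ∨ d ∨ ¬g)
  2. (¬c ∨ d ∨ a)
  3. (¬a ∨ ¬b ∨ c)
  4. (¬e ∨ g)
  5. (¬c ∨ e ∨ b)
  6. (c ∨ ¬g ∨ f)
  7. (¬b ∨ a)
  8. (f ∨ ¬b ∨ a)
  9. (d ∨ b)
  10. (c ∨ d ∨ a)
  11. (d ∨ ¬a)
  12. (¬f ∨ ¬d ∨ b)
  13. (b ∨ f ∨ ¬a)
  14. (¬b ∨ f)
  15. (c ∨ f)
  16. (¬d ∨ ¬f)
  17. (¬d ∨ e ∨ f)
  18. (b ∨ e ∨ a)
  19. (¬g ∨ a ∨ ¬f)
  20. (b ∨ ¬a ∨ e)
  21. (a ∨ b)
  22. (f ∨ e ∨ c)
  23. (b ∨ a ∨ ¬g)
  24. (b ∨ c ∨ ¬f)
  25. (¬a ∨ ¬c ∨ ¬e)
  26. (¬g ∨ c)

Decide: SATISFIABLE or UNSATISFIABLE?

UNSATISFIABLE

a = True:
  propagation gives d=True, f=False, b=True; an empty clause results — contradiction.
a = False:
  propagation gives b=False; an empty clause results — contradiction.
Every branch closes, so no satisfying assignment exists.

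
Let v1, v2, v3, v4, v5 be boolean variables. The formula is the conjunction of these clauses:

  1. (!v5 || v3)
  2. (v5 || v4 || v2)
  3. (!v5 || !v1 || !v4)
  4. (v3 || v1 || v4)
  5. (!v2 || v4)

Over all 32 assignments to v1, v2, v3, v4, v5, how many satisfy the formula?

Split on v4, then v5.
  v4=T, v5=T: remaining (v1,v2,v3) ∈ {(F,F,T); (F,T,T)} — 2.
  v4=T, v5=F: v1, v2, v3 free → 2^3 = 8.
  v4=F, v5=T: remaining (v1,v2,v3) ∈ {(F,F,T); (T,F,T)} — 2.
  v4=F, v5=F: a clause becomes empty — 0.
Total: 2 + 8 + 2 + 0 = 12.

12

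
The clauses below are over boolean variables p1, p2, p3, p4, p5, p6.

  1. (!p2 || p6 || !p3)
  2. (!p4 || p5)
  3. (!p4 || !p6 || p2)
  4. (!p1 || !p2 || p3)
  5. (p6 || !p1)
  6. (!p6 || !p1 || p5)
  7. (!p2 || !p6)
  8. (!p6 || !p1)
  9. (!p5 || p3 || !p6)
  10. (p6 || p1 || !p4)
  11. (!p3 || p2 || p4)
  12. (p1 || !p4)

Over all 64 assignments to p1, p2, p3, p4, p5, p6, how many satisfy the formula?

Satisfying assignments:
  p1=F p2=F p3=F p4=F p5=F p6=F
  p1=F p2=F p3=F p4=F p5=F p6=T
  p1=F p2=F p3=F p4=F p5=T p6=F
  p1=F p2=T p3=F p4=F p5=F p6=F
  p1=F p2=T p3=F p4=F p5=T p6=F
That's 5 in total.

5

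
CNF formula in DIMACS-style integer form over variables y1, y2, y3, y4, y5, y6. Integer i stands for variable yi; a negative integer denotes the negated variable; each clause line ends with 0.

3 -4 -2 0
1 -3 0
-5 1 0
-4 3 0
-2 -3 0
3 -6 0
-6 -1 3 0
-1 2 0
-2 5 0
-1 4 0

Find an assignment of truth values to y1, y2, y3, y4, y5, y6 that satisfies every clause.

y1 = 0  y2 = 0  y3 = 0  y4 = 0  y5 = 0  y6 = 0

Check each clause:
  1. (!y2 || y3 || !y4) — !y4 is true.
  2. (y1 || !y3) — !y3 is true.
  3. (y1 || !y5) — !y5 is true.
  4. (!y4 || y3) — !y4 is true.
  5. (!y2 || !y3) — !y3 is true.
  6. (y3 || !y6) — !y6 is true.
  7. (!y1 || !y6 || y3) — !y6 is true.
  8. (!y1 || y2) — !y1 is true.
  9. (!y2 || y5) — !y2 is true.
  10. (!y1 || y4) — !y1 is true.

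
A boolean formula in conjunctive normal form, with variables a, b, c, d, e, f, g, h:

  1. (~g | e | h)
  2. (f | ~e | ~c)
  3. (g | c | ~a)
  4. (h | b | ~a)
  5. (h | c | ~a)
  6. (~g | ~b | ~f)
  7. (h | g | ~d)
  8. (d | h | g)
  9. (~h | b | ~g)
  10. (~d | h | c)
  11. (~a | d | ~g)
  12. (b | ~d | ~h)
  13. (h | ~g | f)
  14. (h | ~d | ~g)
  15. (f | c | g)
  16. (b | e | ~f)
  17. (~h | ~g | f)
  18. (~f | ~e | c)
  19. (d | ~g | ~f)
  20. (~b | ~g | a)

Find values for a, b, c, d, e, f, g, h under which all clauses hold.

a=F  b=T  c=T  d=F  e=F  f=F  g=F  h=T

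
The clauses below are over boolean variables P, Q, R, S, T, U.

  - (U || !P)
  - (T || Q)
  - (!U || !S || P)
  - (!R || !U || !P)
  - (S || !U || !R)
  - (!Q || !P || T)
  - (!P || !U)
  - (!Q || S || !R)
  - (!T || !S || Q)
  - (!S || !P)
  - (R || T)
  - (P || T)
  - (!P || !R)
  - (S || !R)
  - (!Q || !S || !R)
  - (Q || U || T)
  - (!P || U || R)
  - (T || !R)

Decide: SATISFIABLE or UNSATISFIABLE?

SATISFIABLE

Branch on P: take P = False.
  then T is forced to True.
The remaining clauses are satisfied by Q = True, R = False, S = True, U = False.
So P=0  Q=1  R=0  S=1  T=1  U=0 is a satisfying assignment.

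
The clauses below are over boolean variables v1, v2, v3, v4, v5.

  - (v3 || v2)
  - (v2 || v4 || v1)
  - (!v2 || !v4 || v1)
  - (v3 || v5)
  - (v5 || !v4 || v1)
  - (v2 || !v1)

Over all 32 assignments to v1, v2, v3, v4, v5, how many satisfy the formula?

Case analysis on v1 and v2:
  v1=T, v2=T: v4 free; 3 ways for (v3,v5) × 2^1 = 6.
  v1=T, v2=F: a clause becomes empty — 0.
  v1=F, v2=T: remaining (v3,v4,v5) ∈ {(F,F,T); (T,F,F); (T,F,T)} — 3.
  v1=F, v2=F: remaining (v3,v4,v5) ∈ {(T,T,T)} — 1.
Total: 6 + 0 + 3 + 1 = 10.

10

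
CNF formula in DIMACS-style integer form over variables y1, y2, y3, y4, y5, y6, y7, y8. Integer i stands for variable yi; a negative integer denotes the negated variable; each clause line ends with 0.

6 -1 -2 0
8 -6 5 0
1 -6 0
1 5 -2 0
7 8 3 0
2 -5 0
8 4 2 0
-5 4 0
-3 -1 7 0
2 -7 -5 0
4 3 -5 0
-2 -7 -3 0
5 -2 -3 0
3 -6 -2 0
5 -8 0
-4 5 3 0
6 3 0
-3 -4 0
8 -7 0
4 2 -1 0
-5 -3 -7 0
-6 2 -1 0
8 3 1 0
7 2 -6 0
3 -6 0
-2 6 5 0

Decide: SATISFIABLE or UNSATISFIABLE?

UNSATISFIABLE

y2 = True:
  y3 = True:
    propagation gives y7=False, y1=False, y6=False, y5=True; an empty clause results — contradiction.
  y3 = False:
    propagation gives y6=False; an empty clause results — contradiction.
y2 = False:
  propagation gives y5=False, y8=False, y6=False, y4=True; an empty clause results — contradiction.
Every branch closes, so no satisfying assignment exists.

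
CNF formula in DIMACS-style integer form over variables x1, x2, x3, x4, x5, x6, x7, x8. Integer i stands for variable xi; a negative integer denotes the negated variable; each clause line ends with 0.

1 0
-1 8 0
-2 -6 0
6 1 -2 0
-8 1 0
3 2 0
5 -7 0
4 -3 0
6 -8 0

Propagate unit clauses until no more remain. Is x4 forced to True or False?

(x1) is a unit clause: x1 = True.
(x8 | ~x1) with x1 = True leaves only x8, so x8 = True.
From (x6 | ~x8) and x8 = True: x6 = True.
In (~x2 | ~x6), ~x6 is now false; ~x2 must hold, so x2 = False.
(x2 | x3) with x2 = False leaves only x3, so x3 = True.
(x4 | ~x3): since x3 = True, the clause reduces to (x4). x4 = True.

True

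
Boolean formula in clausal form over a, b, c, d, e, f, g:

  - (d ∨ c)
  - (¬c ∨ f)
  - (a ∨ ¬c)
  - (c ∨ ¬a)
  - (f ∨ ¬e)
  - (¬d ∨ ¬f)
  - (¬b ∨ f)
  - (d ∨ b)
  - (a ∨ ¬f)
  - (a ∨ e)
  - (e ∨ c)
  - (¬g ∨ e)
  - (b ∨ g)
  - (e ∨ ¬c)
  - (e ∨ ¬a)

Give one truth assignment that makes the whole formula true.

a = 1  b = 1  c = 1  d = 0  e = 1  f = 1  g = 0

Check each clause:
  1. (d ∨ c) — c is true.
  2. (f ∨ ¬c) — f is true.
  3. (¬c ∨ a) — a is true.
  4. (c ∨ ¬a) — c is true.
  5. (f ∨ ¬e) — f is true.
  6. (¬f ∨ ¬d) — ¬d is true.
  7. (¬b ∨ f) — f is true.
  8. (d ∨ b) — b is true.
  9. (a ∨ ¬f) — a is true.
  10. (e ∨ a) — a is true.
  11. (c ∨ e) — c is true.
  12. (e ∨ ¬g) — ¬g is true.
  13. (b ∨ g) — b is true.
  14. (e ∨ ¬c) — e is true.
  15. (¬a ∨ e) — e is true.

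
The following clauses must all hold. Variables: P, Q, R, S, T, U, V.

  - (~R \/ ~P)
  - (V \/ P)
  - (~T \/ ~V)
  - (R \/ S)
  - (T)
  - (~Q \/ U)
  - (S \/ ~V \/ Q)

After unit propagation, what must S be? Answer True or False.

True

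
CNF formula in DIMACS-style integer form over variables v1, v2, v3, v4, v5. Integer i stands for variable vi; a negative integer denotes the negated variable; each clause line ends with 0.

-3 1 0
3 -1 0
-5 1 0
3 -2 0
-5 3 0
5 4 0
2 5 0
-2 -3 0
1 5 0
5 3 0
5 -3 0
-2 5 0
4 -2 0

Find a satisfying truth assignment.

Try v1 = True.
  then v3 is forced to True.
  then v2 is forced to False.
  then v5 is forced to True.
v4 is now unconstrained; take v4 = False.
Every clause has at least one true literal under this assignment.

v1=T, v2=F, v3=T, v4=F, v5=T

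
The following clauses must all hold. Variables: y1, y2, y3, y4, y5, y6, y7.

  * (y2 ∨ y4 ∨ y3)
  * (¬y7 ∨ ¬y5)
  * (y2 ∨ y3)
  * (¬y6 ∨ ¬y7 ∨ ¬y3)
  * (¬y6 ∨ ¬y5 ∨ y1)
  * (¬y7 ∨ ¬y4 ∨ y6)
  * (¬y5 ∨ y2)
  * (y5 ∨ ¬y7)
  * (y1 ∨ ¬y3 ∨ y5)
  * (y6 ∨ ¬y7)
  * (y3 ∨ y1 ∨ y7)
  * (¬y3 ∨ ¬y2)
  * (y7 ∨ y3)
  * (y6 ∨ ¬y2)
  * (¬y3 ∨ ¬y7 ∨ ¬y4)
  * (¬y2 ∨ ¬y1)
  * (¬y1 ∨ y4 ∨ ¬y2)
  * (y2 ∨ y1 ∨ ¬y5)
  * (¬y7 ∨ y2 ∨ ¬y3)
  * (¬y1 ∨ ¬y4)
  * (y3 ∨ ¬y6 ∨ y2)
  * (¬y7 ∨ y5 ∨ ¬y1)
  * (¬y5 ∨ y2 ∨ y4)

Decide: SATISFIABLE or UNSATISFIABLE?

Set y1 = True and propagate.
  then y2 is forced to False.
  then y3 is forced to True.
  then y5 is forced to False.
  then y7 is forced to False.
  then y4 is forced to False.
y6 is now unconstrained; take y6 = False.
Every clause has at least one true literal under this assignment.
So y1=1, y2=0, y3=1, y4=0, y5=0, y6=0, y7=0 is a satisfying assignment.

SATISFIABLE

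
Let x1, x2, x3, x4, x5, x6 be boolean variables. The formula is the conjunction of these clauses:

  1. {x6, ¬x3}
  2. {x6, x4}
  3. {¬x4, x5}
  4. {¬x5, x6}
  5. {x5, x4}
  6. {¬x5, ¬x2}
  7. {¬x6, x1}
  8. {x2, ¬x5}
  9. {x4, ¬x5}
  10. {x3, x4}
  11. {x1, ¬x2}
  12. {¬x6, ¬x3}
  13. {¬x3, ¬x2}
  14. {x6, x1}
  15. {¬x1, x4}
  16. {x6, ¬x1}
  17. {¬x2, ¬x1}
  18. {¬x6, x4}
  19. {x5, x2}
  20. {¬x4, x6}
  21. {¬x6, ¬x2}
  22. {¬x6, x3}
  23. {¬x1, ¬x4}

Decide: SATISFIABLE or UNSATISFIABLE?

UNSATISFIABLE

x6 = True:
  propagation gives x1=True, x3=False; an empty clause results — contradiction.
x6 = False:
  propagation gives x3=False, x4=True; an empty clause results — contradiction.
Every branch closes, so no satisfying assignment exists.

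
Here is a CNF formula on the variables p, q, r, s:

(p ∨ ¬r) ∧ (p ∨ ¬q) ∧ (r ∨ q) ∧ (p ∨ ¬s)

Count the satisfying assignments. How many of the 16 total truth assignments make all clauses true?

The models are:
  p=T q=F r=T s=F
  p=T q=F r=T s=T
  p=T q=T r=F s=F
  p=T q=T r=F s=T
  p=T q=T r=T s=F
  p=T q=T r=T s=T
That's 6 in total.

6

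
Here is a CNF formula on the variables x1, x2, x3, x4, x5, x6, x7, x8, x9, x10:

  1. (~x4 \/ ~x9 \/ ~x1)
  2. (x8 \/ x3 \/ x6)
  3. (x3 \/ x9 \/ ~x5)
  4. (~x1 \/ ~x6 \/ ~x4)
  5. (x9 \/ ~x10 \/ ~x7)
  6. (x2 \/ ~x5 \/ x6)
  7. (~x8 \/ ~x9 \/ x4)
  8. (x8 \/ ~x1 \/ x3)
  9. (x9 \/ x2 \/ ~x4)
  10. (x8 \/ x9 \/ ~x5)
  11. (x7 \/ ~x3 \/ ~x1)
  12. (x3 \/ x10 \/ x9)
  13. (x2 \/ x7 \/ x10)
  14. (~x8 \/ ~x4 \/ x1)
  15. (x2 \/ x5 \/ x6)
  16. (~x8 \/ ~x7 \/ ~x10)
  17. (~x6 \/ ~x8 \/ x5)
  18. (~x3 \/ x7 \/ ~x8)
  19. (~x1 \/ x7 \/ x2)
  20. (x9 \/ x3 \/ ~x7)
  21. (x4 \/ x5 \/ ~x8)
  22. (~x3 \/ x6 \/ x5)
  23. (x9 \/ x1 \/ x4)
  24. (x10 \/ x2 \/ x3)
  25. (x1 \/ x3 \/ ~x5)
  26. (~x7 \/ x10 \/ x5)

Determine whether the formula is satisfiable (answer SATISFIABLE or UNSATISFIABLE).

SATISFIABLE

Pure literal: x2 appears only positively; assign x2 = True.
Try x1 = True.
Try x3 = True.
  then x7 is forced to True.
Set x4 = False and propagate.
The remaining clauses are satisfied by x5 = True, x6 = True, x8 = True, x9 = False, x10 = False.
So x1 = 1, x2 = 1, x3 = 1, x4 = 0, x5 = 1, x6 = 1, x7 = 1, x8 = 1, x9 = 0, x10 = 0 is a satisfying assignment.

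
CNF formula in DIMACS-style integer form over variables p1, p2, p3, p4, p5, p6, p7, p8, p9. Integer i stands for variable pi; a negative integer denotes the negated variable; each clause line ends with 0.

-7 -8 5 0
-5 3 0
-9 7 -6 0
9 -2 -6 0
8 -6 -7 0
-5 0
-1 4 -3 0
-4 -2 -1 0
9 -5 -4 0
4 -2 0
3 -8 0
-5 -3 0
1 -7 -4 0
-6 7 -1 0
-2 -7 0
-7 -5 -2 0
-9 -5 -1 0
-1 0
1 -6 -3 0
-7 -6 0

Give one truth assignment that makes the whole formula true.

p1=False  p2=True  p3=False  p4=True  p5=False  p6=False  p7=False  p8=False  p9=False

The clause (NOT p5) is unit: p5 must be False.
Unit propagation: (NOT p1) forces p1 = False.
Pure literal: p6 appears only negated; assign p6 = False.
Branch on p2: take p2 = True.
  then p4 is forced to True.
  then p7 is forced to False.
Branch on p3: take p3 = False.
  then p8 is forced to False.
p9 is now unconstrained; take p9 = False.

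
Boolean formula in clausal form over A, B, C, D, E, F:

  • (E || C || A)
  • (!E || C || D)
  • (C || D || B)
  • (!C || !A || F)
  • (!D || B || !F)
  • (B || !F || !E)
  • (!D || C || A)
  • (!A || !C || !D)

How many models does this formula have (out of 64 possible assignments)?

Split on C, then D.
  C=1, D=1: E free; 3 ways for (A,B,F) × 2^1 = 6.
  C=1, D=0: 10 of the 16 assignments to (A,B,E,F) work.
  C=0, D=1: E free; 3 ways for (A,B,F) × 2^1 = 6.
  C=0, D=0: remaining (A,B,E,F) ∈ {(1,1,0,0); (1,1,0,1)} — 2.
Total: 6 + 10 + 6 + 2 = 24.

24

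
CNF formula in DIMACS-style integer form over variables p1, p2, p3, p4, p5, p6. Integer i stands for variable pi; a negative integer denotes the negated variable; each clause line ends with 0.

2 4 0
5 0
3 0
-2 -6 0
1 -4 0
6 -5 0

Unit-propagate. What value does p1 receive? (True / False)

(p5) is a unit clause: p5 = True.
(p3) stands alone — p3 = True.
In (p6 \/ ~p5), ~p5 is now false; p6 must hold, so p6 = True.
(~p6 \/ ~p2): since p6 = True, the clause reduces to (~p2). p2 = False.
In (p2 \/ p4), p2 is now false; p4 must hold, so p4 = True.
In (~p4 \/ p1), ~p4 is now false; p1 must hold, so p1 = True.

True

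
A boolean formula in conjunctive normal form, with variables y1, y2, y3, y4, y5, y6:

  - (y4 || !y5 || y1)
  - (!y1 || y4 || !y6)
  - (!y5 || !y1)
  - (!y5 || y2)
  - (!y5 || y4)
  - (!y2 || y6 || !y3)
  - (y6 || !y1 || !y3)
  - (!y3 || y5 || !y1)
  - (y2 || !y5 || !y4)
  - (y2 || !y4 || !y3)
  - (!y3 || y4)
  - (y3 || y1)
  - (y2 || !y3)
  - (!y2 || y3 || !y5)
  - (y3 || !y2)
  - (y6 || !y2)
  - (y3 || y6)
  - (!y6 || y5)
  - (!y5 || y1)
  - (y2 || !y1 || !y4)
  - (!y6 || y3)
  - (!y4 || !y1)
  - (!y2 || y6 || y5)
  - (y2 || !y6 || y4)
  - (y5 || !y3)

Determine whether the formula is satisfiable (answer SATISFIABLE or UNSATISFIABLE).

UNSATISFIABLE

y3 = True:
  propagation gives y4=True, y2=True, y6=True, y5=True; an empty clause results — contradiction.
y3 = False:
  propagation gives y1=True, y5=False, y2=False, y6=True; an empty clause results — contradiction.
Every branch closes, so no satisfying assignment exists.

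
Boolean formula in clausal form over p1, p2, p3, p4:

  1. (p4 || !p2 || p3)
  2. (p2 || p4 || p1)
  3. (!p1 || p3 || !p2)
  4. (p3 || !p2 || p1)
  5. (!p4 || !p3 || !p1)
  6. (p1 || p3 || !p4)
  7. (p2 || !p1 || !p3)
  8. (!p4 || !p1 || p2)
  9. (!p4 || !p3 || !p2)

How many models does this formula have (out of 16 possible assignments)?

Satisfying assignments:
  p1=0 p2=0 p3=1 p4=1
  p1=0 p2=1 p3=1 p4=0
  p1=1 p2=0 p3=0 p4=0
  p1=1 p2=1 p3=1 p4=0
Count: 4.

4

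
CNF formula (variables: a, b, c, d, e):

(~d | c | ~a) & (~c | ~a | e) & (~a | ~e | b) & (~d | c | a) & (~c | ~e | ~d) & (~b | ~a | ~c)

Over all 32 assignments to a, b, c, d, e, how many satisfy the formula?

13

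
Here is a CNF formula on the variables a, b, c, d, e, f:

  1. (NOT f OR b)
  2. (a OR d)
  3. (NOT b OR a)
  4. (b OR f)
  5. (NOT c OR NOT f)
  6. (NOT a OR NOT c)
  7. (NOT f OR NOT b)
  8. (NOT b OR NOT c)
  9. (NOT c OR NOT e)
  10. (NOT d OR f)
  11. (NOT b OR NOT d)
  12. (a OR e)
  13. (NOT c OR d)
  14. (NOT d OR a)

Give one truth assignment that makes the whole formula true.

a = True  b = True  c = False  d = False  e = True  f = False

Check each clause:
  1. (b OR NOT f) — NOT f is true.
  2. (a OR d) — a is true.
  3. (NOT b OR a) — a is true.
  4. (f OR b) — b is true.
  5. (NOT f OR NOT c) — NOT f is true.
  6. (NOT a OR NOT c) — NOT c is true.
  7. (NOT b OR NOT f) — NOT f is true.
  8. (NOT c OR NOT b) — NOT c is true.
  9. (NOT e OR NOT c) — NOT c is true.
  10. (NOT d OR f) — NOT d is true.
  11. (NOT d OR NOT b) — NOT d is true.
  12. (a OR e) — a is true.
  13. (d OR NOT c) — NOT c is true.
  14. (a OR NOT d) — a is true.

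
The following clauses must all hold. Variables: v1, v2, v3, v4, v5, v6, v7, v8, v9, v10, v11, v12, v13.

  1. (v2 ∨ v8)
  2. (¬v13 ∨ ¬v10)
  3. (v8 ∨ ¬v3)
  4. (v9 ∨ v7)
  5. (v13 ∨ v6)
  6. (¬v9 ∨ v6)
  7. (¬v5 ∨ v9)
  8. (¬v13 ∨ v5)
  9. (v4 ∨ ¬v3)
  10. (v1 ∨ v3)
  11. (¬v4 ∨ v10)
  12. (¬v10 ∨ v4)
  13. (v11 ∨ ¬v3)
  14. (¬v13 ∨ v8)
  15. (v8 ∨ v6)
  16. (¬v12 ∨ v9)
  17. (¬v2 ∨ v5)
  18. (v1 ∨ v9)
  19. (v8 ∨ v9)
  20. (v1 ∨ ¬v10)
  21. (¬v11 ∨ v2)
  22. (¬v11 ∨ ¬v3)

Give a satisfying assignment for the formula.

v1 = True  v2 = True  v3 = False  v4 = False  v5 = True  v6 = True  v7 = True  v8 = False  v9 = True  v10 = False  v11 = False  v12 = True  v13 = False

Check each clause:
  1. (v2 ∨ v8) — v2 is true.
  2. (¬v10 ∨ ¬v13) — ¬v13 is true.
  3. (¬v3 ∨ v8) — ¬v3 is true.
  4. (v9 ∨ v7) — v9 is true.
  5. (v6 ∨ v13) — v6 is true.
  6. (¬v9 ∨ v6) — v6 is true.
  7. (¬v5 ∨ v9) — v9 is true.
  8. (¬v13 ∨ v5) — ¬v13 is true.
  9. (v4 ∨ ¬v3) — ¬v3 is true.
  10. (v3 ∨ v1) — v1 is true.
  11. (v10 ∨ ¬v4) — ¬v4 is true.
  12. (v4 ∨ ¬v10) — ¬v10 is true.
  13. (v11 ∨ ¬v3) — ¬v3 is true.
  14. (¬v13 ∨ v8) — ¬v13 is true.
  15. (v8 ∨ v6) — v6 is true.
  16. (¬v12 ∨ v9) — v9 is true.
  17. (¬v2 ∨ v5) — v5 is true.
  18. (v1 ∨ v9) — v9 is true.
  19. (v9 ∨ v8) — v9 is true.
  20. (v1 ∨ ¬v10) — v1 is true.
  21. (v2 ∨ ¬v11) — v2 is true.
  22. (¬v3 ∨ ¬v11) — ¬v3 is true.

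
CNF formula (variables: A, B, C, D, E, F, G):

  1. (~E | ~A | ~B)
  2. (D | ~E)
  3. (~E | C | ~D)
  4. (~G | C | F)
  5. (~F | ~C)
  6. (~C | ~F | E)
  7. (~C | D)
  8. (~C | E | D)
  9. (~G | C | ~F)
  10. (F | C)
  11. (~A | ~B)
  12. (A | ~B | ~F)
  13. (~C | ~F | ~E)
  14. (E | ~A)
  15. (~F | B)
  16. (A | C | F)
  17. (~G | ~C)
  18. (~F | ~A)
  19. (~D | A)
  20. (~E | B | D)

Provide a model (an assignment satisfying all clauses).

G occurs only negated in the remaining clauses — set G = False.
Try A = True.
  then B is forced to False.
  then E is forced to True.
  then D is forced to True.
  then C is forced to True.
  then F is forced to False.
Every clause has at least one true literal under this assignment.

A=T  B=F  C=T  D=T  E=T  F=F  G=F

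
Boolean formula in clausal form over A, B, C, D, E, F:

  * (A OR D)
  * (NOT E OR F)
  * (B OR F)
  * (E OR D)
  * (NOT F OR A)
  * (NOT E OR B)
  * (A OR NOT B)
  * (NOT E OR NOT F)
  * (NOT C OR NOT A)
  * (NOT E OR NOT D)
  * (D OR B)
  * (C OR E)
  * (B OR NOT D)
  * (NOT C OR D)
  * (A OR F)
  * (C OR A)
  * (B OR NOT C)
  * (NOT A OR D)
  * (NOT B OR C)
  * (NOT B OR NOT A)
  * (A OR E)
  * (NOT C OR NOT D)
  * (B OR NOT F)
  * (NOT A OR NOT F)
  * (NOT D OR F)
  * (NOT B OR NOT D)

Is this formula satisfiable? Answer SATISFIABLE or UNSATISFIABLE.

UNSATISFIABLE

A = True:
  propagation gives C=False, E=True, F=True; an empty clause results — contradiction.
A = False:
  propagation gives D=True, F=False; an empty clause results — contradiction.
Every branch closes, so no satisfying assignment exists.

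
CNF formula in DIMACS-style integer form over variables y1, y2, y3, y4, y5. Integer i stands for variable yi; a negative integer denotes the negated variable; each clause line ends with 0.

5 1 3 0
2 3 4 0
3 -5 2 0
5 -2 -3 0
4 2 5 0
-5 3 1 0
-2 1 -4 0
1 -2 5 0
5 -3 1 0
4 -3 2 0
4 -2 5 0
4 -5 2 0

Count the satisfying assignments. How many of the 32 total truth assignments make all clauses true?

10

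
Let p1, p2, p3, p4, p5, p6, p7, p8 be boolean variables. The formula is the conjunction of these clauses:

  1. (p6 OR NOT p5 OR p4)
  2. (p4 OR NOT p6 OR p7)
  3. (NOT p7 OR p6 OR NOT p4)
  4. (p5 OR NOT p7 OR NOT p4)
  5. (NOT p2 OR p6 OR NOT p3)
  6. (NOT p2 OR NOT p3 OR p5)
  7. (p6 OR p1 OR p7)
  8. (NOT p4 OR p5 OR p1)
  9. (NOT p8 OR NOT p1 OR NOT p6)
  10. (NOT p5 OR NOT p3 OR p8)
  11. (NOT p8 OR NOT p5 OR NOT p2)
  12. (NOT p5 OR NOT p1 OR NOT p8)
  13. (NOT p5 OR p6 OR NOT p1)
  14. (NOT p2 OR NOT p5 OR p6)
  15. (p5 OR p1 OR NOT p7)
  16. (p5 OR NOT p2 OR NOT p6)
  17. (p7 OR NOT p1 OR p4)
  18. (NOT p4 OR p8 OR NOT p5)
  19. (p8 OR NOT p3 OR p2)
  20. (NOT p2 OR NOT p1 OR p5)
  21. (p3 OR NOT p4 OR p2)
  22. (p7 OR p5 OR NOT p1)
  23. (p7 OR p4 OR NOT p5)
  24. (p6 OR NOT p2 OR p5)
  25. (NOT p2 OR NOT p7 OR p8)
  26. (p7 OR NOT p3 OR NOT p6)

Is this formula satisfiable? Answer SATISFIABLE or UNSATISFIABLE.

SATISFIABLE

Try p1 = True.
Try p2 = False.
Try p3 = False.
  then p4 is forced to False.
  then p7 is forced to True.
For the remaining variables, p5 = False, p6 = True, p8 = False works.
Every clause has at least one true literal under this assignment.
So p1 = 1  p2 = 0  p3 = 0  p4 = 0  p5 = 0  p6 = 1  p7 = 1  p8 = 0 is a satisfying assignment.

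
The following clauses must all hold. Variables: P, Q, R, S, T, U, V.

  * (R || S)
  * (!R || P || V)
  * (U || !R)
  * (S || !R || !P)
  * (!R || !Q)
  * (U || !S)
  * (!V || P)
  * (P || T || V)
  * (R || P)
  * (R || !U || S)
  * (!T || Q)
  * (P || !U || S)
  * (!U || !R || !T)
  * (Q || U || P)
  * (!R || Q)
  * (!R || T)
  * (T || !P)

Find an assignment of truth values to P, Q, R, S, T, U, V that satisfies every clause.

Set P = True and propagate.
  then T is forced to True.
  then Q is forced to True.
  then R is forced to False.
  then S is forced to True.
  then U is forced to True.
V is now unconstrained; take V = True.
Every clause has at least one true literal under this assignment.

P = T  Q = T  R = F  S = T  T = T  U = T  V = T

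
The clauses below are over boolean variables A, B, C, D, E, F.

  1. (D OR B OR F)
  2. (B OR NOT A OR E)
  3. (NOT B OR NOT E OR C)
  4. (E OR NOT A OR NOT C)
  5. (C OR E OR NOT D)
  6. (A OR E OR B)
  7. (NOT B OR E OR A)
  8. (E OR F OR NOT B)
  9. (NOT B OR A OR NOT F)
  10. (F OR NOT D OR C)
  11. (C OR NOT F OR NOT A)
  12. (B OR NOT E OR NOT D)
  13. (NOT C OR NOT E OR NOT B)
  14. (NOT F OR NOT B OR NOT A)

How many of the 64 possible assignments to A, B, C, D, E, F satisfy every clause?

3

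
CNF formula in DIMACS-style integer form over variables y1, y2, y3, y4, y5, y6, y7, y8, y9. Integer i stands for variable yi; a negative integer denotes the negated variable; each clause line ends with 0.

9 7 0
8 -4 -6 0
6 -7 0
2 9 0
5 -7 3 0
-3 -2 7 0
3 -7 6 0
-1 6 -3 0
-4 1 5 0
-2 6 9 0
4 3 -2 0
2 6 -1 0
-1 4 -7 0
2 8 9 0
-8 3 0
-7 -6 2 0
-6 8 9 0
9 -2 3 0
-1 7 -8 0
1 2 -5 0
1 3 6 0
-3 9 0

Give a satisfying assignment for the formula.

Pure literal: y9 appears only positively; assign y9 = True.
Branch on y1: take y1 = True.
Try y2 = True.
Set y3 = True and propagate.
  then y7 is forced to True.
  then y6 is forced to True.
  then y4 is forced to True.
  then y8 is forced to True.
y5 is now unconstrained; take y5 = True.
Every clause has at least one true literal under this assignment.
Check each clause:
  1. (y9 | y7) — y9 is true.
  2. (y8 | ~y6 | ~y4) — y8 is true.
  3. (y6 | ~y7) — y6 is true.
  4. (y2 | y9) — y9 is true.
  5. (y3 | ~y7 | y5) — y3 is true.
  6. (y7 | ~y2 | ~y3) — y7 is true.
  7. (~y7 | y3 | y6) — y3 is true.
  8. (~y3 | ~y1 | y6) — y6 is true.
  9. (~y4 | y1 | y5) — y1 is true.
  10. (y9 | y6 | ~y2) — y9 is true.
  11. (~y2 | y4 | y3) — y3 is true.
  12. (~y1 | y6 | y2) — y2 is true.
  13. (~y1 | ~y7 | y4) — y4 is true.
  14. (y9 | y8 | y2) — y8 is true.
  15. (~y8 | y3) — y3 is true.
  16. (y2 | ~y6 | ~y7) — y2 is true.
  17. (y8 | ~y6 | y9) — y8 is true.
  18. (y3 | y9 | ~y2) — y9 is true.
  19. (~y8 | y7 | ~y1) — y7 is true.
  20. (y2 | ~y5 | y1) — y1 is true.
  21. (y6 | y3 | y1) — y1 is true.
  22. (y9 | ~y3) — y9 is true.

y1=True, y2=True, y3=True, y4=True, y5=True, y6=True, y7=True, y8=True, y9=True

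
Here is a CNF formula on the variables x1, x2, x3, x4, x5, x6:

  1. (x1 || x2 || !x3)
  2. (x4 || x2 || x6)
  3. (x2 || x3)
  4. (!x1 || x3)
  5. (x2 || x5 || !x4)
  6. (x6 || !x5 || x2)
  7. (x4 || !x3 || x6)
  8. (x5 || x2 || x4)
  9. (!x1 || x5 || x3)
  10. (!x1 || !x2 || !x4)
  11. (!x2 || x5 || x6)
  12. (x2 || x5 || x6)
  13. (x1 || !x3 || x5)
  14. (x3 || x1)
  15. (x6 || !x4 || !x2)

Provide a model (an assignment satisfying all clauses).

x1=0  x2=1  x3=1  x4=0  x5=1  x6=1

Check each clause:
  1. (x2 || !x3 || x1) — x2 is true.
  2. (x4 || x6 || x2) — x2 is true.
  3. (x3 || x2) — x2 is true.
  4. (x3 || !x1) — x3 is true.
  5. (x5 || x2 || !x4) — x2 is true.
  6. (x2 || x6 || !x5) — x2 is true.
  7. (x6 || !x3 || x4) — x6 is true.
  8. (x2 || x4 || x5) — x2 is true.
  9. (x5 || !x1 || x3) — x3 is true.
  10. (!x4 || !x1 || !x2) — !x4 is true.
  11. (x5 || x6 || !x2) — x5 is true.
  12. (x5 || x6 || x2) — x2 is true.
  13. (x5 || !x3 || x1) — x5 is true.
  14. (x1 || x3) — x3 is true.
  15. (!x2 || !x4 || x6) — !x4 is true.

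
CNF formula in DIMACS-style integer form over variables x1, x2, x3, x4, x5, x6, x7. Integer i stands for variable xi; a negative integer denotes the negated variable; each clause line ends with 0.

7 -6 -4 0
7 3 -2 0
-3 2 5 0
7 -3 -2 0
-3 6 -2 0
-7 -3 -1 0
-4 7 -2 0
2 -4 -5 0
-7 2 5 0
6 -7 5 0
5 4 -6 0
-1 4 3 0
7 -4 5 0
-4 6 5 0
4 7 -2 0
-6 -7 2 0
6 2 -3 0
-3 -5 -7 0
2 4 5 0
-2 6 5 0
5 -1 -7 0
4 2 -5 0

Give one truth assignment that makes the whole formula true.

x1 occurs only negated in the remaining clauses — set x1 = False.
Try x2 = True.
Set x3 = True and propagate.
  then x7 is forced to True.
  then x6 is forced to True.
  then x5 is forced to False.
  then x4 is forced to True.
Every clause has at least one true literal under this assignment.

x1=F, x2=T, x3=T, x4=T, x5=F, x6=T, x7=T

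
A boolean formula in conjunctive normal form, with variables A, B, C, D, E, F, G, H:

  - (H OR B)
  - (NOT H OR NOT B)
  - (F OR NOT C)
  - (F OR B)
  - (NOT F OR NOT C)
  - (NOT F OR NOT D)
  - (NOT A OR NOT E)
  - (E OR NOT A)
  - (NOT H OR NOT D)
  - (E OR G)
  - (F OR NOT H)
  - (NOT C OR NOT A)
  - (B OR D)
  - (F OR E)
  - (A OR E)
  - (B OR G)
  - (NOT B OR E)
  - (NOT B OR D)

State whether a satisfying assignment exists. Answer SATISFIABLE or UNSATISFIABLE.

Pure literal: C appears only negated; assign C = False.
G occurs only positively in the remaining clauses — set G = True.
Try A = False.
  then E is forced to True.
Try B = True.
  then H is forced to False.
  then D is forced to True.
  then F is forced to False.
So A = False, B = True, C = False, D = True, E = True, F = False, G = True, H = False is a satisfying assignment.

SATISFIABLE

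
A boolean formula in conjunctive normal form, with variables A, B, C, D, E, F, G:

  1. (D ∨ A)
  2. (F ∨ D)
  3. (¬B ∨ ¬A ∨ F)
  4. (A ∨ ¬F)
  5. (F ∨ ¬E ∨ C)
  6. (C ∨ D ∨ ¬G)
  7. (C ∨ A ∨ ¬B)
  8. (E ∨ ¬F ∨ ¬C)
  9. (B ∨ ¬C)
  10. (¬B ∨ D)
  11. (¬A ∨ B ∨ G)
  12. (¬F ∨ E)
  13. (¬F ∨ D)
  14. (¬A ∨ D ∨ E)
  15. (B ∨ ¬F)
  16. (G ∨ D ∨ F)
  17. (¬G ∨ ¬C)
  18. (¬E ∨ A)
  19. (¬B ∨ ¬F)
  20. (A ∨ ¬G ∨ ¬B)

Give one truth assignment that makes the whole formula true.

A = 0  B = 0  C = 0  D = 1  E = 0  F = 0  G = 1

Check each clause:
  1. (A ∨ D) — D is true.
  2. (D ∨ F) — D is true.
  3. (¬A ∨ ¬B ∨ F) — ¬A is true.
  4. (A ∨ ¬F) — ¬F is true.
  5. (C ∨ ¬E ∨ F) — ¬E is true.
  6. (¬G ∨ C ∨ D) — D is true.
  7. (C ∨ A ∨ ¬B) — ¬B is true.
  8. (¬C ∨ E ∨ ¬F) — ¬F is true.
  9. (¬C ∨ B) — ¬C is true.
  10. (¬B ∨ D) — D is true.
  11. (B ∨ ¬A ∨ G) — ¬A is true.
  12. (E ∨ ¬F) — ¬F is true.
  13. (D ∨ ¬F) — ¬F is true.
  14. (¬A ∨ E ∨ D) — D is true.
  15. (B ∨ ¬F) — ¬F is true.
  16. (F ∨ G ∨ D) — D is true.
  17. (¬G ∨ ¬C) — ¬C is true.
  18. (A ∨ ¬E) — ¬E is true.
  19. (¬F ∨ ¬B) — ¬F is true.
  20. (¬G ∨ ¬B ∨ A) — ¬B is true.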